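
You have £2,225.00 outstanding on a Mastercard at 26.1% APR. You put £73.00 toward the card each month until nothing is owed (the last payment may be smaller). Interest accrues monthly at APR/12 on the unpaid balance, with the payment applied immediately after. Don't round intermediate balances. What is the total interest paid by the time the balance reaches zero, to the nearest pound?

Monthly rate r = 26.1%/12 = 2.175% = 0.02175.
Payoff takes n = ⌈−ln(1 − rB₀/P)/ln(1+r)⌉ = ⌈50.540⌉ = 51 payments; the last is £39.61.
Total paid = 50·£73.00 + £39.61 = £3,689.61.
Total interest = total paid − principal = £3,689.61 − £2,225.00 = £1,464.61.

£1,465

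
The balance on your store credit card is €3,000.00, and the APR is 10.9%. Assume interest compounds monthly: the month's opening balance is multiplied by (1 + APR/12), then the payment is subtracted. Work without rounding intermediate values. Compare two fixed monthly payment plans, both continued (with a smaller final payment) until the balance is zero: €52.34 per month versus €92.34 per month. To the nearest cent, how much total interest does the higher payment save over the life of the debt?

€684.88

Monthly rate r = 10.9%/12 = 0.908333% = 0.00908333.
At €52.34/mo: n = ⌈−ln(1 − rB₀/P)/ln(1+r)⌉ = 82 payments (last €16.62); total interest = total paid − €3,000.00 = €1,256.16.
At €92.34/mo: 39 payments (last €62.36); total interest €571.28.
Interest saved = €1,256.16 − €571.28 = €684.88.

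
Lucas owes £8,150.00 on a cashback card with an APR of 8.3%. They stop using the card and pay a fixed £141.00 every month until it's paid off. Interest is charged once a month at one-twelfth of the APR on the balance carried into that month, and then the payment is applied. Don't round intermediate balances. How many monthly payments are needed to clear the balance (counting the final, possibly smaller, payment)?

75 payments

Monthly rate r = 8.3%/12 = 0.691667% = 0.00691667.
Recurrence: B ← B·(1+r) − £141.00.
Month 1: interest £56.37; balance after payment £8,065.37.
Month 2: interest £55.79; balance after payment £7,980.16.
Closed form: n = −ln(1 − rB₀/P)/ln(1+r) = −ln(0.60021)/ln(1.00692) ≈ 74.059, so the balance reaches zero during payment 75.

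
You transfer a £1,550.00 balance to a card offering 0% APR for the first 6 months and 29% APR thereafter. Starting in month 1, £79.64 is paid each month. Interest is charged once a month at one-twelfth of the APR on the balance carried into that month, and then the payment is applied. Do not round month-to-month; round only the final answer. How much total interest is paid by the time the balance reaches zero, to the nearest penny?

£240.63

Promo months 1–6 at r₀ = 0%/12 = 0; months 7+ at r₁ = 29%/12 = 0.0241667.
After month 6 (no interest yet): B = £1,550.00 − 6·£79.64 = £1,072.16.
Then at r₁ with £79.64/mo: n₂ = −ln(1 − r₁·B/P)/ln(1+r₁) ≈ 16.48 → 17 more payments.
Total paid = 22·£79.64 + £38.55 = £1,790.63; interest = £1,790.63 − £1,550.00 = £240.63.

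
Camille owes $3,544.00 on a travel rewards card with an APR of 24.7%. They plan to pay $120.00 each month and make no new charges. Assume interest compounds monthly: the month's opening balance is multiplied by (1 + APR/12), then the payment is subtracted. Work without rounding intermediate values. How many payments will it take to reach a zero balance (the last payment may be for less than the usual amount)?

Monthly rate r = 24.7%/12 = 2.05833% = 0.0205833.
Recurrence: B ← B·(1+r) − $120.00.
Month 1: interest $72.95; balance after payment $3,496.95.
Month 2: interest $71.98; balance after payment $3,448.93.
Closed form: n = −ln(1 − rB₀/P)/ln(1+r) = −ln(0.39211)/ln(1.02058) ≈ 45.951, so the balance reaches zero during payment 46.

46 months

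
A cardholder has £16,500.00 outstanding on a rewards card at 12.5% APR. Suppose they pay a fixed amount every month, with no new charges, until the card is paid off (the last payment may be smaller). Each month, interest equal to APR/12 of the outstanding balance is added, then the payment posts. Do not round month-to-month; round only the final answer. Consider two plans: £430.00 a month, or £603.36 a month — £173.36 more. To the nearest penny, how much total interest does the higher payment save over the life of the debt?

Monthly rate r = 12.5%/12 = 1.04167% = 0.0104167.
At £430.00/mo: n = ⌈−ln(1 − rB₀/P)/ln(1+r)⌉ = 50 payments (last £106.84); total interest = total paid − £16,500.00 = £4,676.84.
At £603.36/mo: 33 payments (last £214.52); total interest £3,022.04.
Interest saved = £4,676.84 − £3,022.04 = £1,654.80.

£1,654.80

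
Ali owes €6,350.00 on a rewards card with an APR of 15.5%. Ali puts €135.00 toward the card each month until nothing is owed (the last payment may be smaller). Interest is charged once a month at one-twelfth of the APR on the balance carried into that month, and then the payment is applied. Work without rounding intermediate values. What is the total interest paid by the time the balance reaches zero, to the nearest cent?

Monthly rate r = 15.5%/12 = 1.29167% = 0.0129167.
Payoff takes n = ⌈−ln(1 − rB₀/P)/ln(1+r)⌉ = ⌈72.883⌉ = 73 payments; the last is €119.28.
Total paid = 72·€135.00 + €119.28 = €9,839.28.
Total interest = total paid − principal = €9,839.28 − €6,350.00 = €3,489.28.

€3,489.28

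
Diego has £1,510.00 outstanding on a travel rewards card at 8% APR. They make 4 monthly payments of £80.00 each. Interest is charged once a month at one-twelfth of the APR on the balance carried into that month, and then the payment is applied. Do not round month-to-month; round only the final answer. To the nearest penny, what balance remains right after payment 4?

Monthly rate r = 8%/12 = 0.666667% = 0.00666667.
Each month: B ← B·(1+r) − £80.00.
Month 1: interest £10.07; balance after payment £1,440.07.
Month 2: interest £9.60; balance after payment £1,369.67.
Month 3: interest £9.13; balance after payment £1,298.80.
Month 4: interest £8.66; balance after payment £1,227.46.

£1,227.46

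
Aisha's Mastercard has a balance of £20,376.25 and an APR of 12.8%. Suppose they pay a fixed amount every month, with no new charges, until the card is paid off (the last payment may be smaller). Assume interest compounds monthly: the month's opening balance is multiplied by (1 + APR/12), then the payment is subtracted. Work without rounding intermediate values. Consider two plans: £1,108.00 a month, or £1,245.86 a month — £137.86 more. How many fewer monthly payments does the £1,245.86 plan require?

Monthly rate r = 12.8%/12 = 1.06667% = 0.0106667.
At £1,108.00/mo: n = ⌈−ln(1 − rB₀/P)/ln(1+r)⌉ = 21 payments (last £643.98); total interest = total paid − £20,376.25 = £2,427.73.
At £1,245.86/mo: 19 payments (last £85.96); total interest £2,135.19.
Payments saved = 21 − 19 = 2.

2 fewer payments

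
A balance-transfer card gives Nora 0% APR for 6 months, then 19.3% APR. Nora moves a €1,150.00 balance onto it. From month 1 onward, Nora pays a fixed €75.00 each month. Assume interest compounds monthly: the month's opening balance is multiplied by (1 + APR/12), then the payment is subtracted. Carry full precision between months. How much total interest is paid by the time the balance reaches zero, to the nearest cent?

Promo months 1–6 at r₀ = 0%/12 = 0; months 7+ at r₁ = 19.3%/12 = 0.0160833.
After month 6 (no interest yet): B = €1,150.00 − 6·€75.00 = €700.00.
Then at r₁ with €75.00/mo: n₂ = −ln(1 − r₁·B/P)/ln(1+r₁) ≈ 10.19 → 11 more payments.
Total paid = 16·€75.00 + €14.65 = €1,214.65; interest = €1,214.65 − €1,150.00 = €64.65.

€64.65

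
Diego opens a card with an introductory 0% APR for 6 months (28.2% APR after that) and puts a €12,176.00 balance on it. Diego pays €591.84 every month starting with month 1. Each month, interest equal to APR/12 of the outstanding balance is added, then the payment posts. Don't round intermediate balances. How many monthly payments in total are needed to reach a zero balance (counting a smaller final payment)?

25 months

Promo months 1–6 at r₀ = 0%/12 = 0; months 7+ at r₁ = 28.2%/12 = 0.0235.
After month 6 (no interest yet): B = €12,176.00 − 6·€591.84 = €8,624.96.
Then at r₁ with €591.84/mo: n₂ = −ln(1 − r₁·B/P)/ln(1+r₁) ≈ 18.05 → 19 more payments.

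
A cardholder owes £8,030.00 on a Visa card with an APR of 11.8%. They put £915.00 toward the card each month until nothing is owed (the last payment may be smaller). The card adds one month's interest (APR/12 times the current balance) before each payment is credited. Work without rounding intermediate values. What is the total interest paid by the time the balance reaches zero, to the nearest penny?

Monthly rate r = 11.8%/12 = 0.983333% = 0.00983333.
Payoff takes n = ⌈−ln(1 − rB₀/P)/ln(1+r)⌉ = ⌈9.223⌉ = 10 payments; the last is £204.80.
Total paid = 9·£915.00 + £204.80 = £8,439.80.
Total interest = total paid − principal = £8,439.80 − £8,030.00 = £409.80.

£409.80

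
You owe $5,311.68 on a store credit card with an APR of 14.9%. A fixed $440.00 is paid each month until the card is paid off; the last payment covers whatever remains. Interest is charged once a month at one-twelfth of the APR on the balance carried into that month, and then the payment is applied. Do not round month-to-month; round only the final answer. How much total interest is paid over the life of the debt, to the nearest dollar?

$479

Monthly rate r = 14.9%/12 = 1.24167% = 0.0124167.
Payoff takes n = ⌈−ln(1 − rB₀/P)/ln(1+r)⌉ = ⌈13.160⌉ = 14 payments; the last is $70.66.
Total paid = 13·$440.00 + $70.66 = $5,790.66.
Total interest = total paid − principal = $5,790.66 − $5,311.68 = $478.98.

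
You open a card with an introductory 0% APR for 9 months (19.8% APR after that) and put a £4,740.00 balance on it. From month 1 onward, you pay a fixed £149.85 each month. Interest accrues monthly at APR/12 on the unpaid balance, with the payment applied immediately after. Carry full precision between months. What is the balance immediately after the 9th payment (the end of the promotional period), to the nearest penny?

Promo months 1–9 at r₀ = 0%/12 = 0; months 10+ at r₁ = 19.8%/12 = 0.0165.
After month 9 (no interest yet): B = £4,740.00 − 9·£149.85 = £3,391.35.

£3,391.35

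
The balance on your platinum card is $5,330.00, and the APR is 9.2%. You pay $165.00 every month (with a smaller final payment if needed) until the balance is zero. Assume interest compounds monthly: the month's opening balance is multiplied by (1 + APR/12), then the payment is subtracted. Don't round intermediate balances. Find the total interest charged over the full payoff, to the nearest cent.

$817.84

Monthly rate r = 9.2%/12 = 0.766667% = 0.00766667.
Payoff takes n = ⌈−ln(1 − rB₀/P)/ln(1+r)⌉ = ⌈37.259⌉ = 38 payments; the last is $42.84.
Total paid = 37·$165.00 + $42.84 = $6,147.84.
Total interest = total paid − principal = $6,147.84 − $5,330.00 = $817.84.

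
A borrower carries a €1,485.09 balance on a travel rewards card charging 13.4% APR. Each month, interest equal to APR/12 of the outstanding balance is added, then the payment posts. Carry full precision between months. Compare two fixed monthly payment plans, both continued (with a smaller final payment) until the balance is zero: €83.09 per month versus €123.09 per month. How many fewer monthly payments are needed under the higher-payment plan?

Monthly rate r = 13.4%/12 = 1.11667% = 0.0111667.
At €83.09/mo: n = ⌈−ln(1 − rB₀/P)/ln(1+r)⌉ = 21 payments (last €3.98); total interest = total paid − €1,485.09 = €180.69.
At €123.09/mo: 14 payments (last €3.87); total interest €118.95.
Payments saved = 21 − 14 = 7.

7 fewer payments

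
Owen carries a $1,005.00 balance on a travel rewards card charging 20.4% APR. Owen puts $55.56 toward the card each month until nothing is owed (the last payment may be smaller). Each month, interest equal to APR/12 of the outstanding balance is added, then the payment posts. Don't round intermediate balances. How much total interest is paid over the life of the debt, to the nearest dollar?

Monthly rate r = 20.4%/12 = 1.7% = 0.017.
Payoff takes n = ⌈−ln(1 − rB₀/P)/ln(1+r)⌉ = ⌈21.798⌉ = 22 payments; the last is $44.42.
Total paid = 21·$55.56 + $44.42 = $1,211.18.
Total interest = total paid − principal = $1,211.18 − $1,005.00 = $206.18.

$206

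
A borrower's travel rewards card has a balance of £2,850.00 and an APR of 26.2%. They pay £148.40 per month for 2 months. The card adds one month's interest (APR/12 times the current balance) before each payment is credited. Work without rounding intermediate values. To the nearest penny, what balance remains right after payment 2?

£2,675.77

Monthly rate r = 26.2%/12 = 2.18333% = 0.0218333.
Each month: B ← B·(1+r) − £148.40.
Month 1: interest £62.23; balance after payment £2,763.82.
Month 2: interest £60.34; balance after payment £2,675.77.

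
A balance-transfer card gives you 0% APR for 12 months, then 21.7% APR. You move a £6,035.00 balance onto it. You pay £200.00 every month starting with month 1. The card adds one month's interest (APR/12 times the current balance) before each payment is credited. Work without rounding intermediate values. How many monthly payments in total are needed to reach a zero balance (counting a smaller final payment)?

Promo months 1–12 at r₀ = 0%/12 = 0; months 13+ at r₁ = 21.7%/12 = 0.0180833.
After month 12 (no interest yet): B = £6,035.00 − 12·£200.00 = £3,635.00.
Then at r₁ with £200.00/mo: n₂ = −ln(1 − r₁·B/P)/ln(1+r₁) ≈ 22.23 → 23 more payments.

35 months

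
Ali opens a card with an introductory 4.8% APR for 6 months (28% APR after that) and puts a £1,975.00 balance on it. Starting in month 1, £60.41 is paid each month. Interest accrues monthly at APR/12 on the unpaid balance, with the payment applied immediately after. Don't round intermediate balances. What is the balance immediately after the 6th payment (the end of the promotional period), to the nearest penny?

£1,656.77

Promo months 1–6 at r₀ = 4.8%/12 = 0.004; months 7+ at r₁ = 28%/12 = 0.0233333.
After month 6: iterate B ← B·(1+r₀) − £60.41 for 6 months → £1,656.77.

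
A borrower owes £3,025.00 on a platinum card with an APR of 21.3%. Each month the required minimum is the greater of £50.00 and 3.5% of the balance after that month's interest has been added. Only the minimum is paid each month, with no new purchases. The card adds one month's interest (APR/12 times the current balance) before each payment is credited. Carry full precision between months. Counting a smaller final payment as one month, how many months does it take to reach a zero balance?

Monthly rate r = 21.3%/12 = 1.775% = 0.01775.
While 3.5% of the post-interest balance exceeds £50.00, each month B ← (B·(1+r))·(1 − 0.035), i.e. B shrinks by the factor (1+r)·0.965 = 0.98213.
This holds for months 1–43. Entering month 44 the balance is £1,393.05; 3.5% of the post-interest balance is now below £50.00, so the flat £50.00 minimum applies from here.
From month 44 a fixed £50.00 at rate r clears £1,393.05 in 39 more payments. Total: 43 + 39 = 82 months.

82 months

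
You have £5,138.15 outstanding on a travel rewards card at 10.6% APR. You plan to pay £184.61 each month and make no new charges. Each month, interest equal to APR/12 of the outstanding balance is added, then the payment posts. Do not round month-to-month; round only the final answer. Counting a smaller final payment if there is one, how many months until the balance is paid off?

Monthly rate r = 10.6%/12 = 0.883333% = 0.00883333.
Recurrence: B ← B·(1+r) − £184.61.
Month 1: interest £45.39; balance after payment £4,998.93.
Month 2: interest £44.16; balance after payment £4,858.47.
Closed form: n = −ln(1 − rB₀/P)/ln(1+r) = −ln(0.75415)/ln(1.00883) ≈ 32.084, so the balance reaches zero during payment 33.

33 months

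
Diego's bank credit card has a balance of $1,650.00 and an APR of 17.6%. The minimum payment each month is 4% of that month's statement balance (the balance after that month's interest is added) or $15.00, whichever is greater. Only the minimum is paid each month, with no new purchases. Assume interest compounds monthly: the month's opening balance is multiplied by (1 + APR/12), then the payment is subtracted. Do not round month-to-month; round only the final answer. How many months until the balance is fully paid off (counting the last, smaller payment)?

88 months

Monthly rate r = 17.6%/12 = 1.46667% = 0.0146667.
While 4% of the post-interest balance exceeds $15.00, each month B ← (B·(1+r))·(1 − 0.04), i.e. B shrinks by the factor (1+r)·0.96 = 0.97408.
This holds for months 1–57. Entering month 58 the balance is $369.30; 4% of the post-interest balance is now below $15.00, so the flat $15.00 minimum applies from here.
From month 58 a fixed $15.00 at rate r clears $369.30 in 31 more payments. Total: 57 + 31 = 88 months.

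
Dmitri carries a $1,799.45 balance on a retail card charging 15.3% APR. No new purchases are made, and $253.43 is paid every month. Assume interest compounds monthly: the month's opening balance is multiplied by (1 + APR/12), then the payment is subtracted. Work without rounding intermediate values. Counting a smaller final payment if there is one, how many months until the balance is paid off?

Monthly rate r = 15.3%/12 = 1.275% = 0.01275.
Recurrence: B ← B·(1+r) − $253.43.
Month 1: interest $22.94; balance after payment $1,568.96.
Month 2: interest $20.00; balance after payment $1,335.54.
Closed form: n = −ln(1 − rB₀/P)/ln(1+r) = −ln(0.90947)/ln(1.01275) ≈ 7.490, so the balance reaches zero during payment 8.

8 months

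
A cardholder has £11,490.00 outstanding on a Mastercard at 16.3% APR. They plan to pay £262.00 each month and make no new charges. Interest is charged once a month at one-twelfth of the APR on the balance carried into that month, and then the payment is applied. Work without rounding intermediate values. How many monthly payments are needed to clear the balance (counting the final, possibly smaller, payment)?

68 months

Monthly rate r = 16.3%/12 = 1.35833% = 0.0135833.
Recurrence: B ← B·(1+r) − £262.00.
Month 1: interest £156.07; balance after payment £11,384.07.
Month 2: interest £154.63; balance after payment £11,276.71.
Closed form: n = −ln(1 − rB₀/P)/ln(1+r) = −ln(0.4043)/ln(1.01358) ≈ 67.121, so the balance reaches zero during payment 68.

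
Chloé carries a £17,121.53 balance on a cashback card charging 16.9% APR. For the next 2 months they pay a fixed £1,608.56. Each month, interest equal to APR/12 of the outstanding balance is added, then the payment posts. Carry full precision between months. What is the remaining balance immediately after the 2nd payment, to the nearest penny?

£14,367.41

Monthly rate r = 16.9%/12 = 1.40833% = 0.0140833.
Each month: B ← B·(1+r) − £1,608.56.
Month 1: interest £241.13; balance after payment £15,754.10.
Month 2: interest £221.87; balance after payment £14,367.41.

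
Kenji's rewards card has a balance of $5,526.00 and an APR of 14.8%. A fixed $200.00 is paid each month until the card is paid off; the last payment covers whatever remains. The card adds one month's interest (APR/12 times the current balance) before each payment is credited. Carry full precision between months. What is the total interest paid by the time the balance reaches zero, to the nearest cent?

$1,272.61

Monthly rate r = 14.8%/12 = 1.23333% = 0.0123333.
Payoff takes n = ⌈−ln(1 − rB₀/P)/ln(1+r)⌉ = ⌈33.993⌉ = 34 payments; the last is $198.61.
Total paid = 33·$200.00 + $198.61 = $6,798.61.
Total interest = total paid − principal = $6,798.61 − $5,526.00 = $1,272.61.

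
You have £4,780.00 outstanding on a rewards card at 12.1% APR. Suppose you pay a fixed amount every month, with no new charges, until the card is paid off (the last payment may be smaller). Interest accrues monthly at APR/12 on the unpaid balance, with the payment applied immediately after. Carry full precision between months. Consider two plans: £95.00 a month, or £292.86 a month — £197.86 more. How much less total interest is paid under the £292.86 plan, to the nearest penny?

£1,454.68

Monthly rate r = 12.1%/12 = 1.00833% = 0.0100833.
At £95.00/mo: n = ⌈−ln(1 − rB₀/P)/ln(1+r)⌉ = 71 payments (last £53.71); total interest = total paid − £4,780.00 = £1,923.71.
At £292.86/mo: 18 payments (last £270.41); total interest £469.03.
Interest saved = £1,923.71 − £469.03 = £1,454.68.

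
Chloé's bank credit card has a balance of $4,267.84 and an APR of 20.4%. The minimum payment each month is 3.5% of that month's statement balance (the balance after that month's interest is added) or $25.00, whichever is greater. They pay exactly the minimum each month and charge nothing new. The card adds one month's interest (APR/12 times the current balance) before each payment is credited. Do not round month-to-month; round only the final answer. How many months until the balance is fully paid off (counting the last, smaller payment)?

Monthly rate r = 20.4%/12 = 1.7% = 0.017.
While 3.5% of the post-interest balance exceeds $25.00, each month B ← (B·(1+r))·(1 − 0.035), i.e. B shrinks by the factor (1+r)·0.965 = 0.9814.
This holds for months 1–97. Entering month 98 the balance is $691.02; 3.5% of the post-interest balance is now below $25.00, so the flat $25.00 minimum applies from here.
From month 98 a fixed $25.00 at rate r clears $691.02 in 38 more payments. Total: 97 + 38 = 135 months.

135 months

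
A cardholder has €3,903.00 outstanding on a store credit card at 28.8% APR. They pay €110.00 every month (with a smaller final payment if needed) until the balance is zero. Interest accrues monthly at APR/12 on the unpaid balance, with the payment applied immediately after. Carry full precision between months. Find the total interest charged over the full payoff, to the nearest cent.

€4,944.99

Monthly rate r = 28.8%/12 = 2.4% = 0.024.
Payoff takes n = ⌈−ln(1 − rB₀/P)/ln(1+r)⌉ = ⌈80.433⌉ = 81 payments; the last is €47.99.
Total paid = 80·€110.00 + €47.99 = €8,847.99.
Total interest = total paid − principal = €8,847.99 − €3,903.00 = €4,944.99.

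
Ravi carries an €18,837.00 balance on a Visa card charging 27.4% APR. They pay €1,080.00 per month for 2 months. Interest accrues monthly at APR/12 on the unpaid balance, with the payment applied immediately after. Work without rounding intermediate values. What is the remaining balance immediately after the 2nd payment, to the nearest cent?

€17,522.38

Monthly rate r = 27.4%/12 = 2.28333% = 0.0228333.
Each month: B ← B·(1+r) − €1,080.00.
Month 1: interest €430.11; balance after payment €18,187.11.
Month 2: interest €415.27; balance after payment €17,522.38.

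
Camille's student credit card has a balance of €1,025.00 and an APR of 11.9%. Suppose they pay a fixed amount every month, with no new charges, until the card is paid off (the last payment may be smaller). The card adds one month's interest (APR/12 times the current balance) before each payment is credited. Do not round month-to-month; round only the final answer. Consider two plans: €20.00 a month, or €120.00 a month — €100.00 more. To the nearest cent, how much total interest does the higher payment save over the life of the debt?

€362.16

Monthly rate r = 11.9%/12 = 0.991667% = 0.00991667.
At €20.00/mo: n = ⌈−ln(1 − rB₀/P)/ln(1+r)⌉ = 72 payments (last €18.51); total interest = total paid − €1,025.00 = €413.51.
At €120.00/mo: 9 payments (last €116.35); total interest €51.35.
Interest saved = €413.51 − €51.35 = €362.16.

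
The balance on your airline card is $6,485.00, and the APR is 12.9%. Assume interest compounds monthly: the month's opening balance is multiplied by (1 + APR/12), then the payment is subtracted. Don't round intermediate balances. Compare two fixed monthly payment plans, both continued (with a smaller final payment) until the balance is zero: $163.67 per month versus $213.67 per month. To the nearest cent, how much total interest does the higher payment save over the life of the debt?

$603.91

Monthly rate r = 12.9%/12 = 1.075% = 0.01075.
At $163.67/mo: n = ⌈−ln(1 − rB₀/P)/ln(1+r)⌉ = 52 payments (last $148.53); total interest = total paid − $6,485.00 = $2,010.70.
At $213.67/mo: 37 payments (last $199.67); total interest $1,406.79.
Interest saved = $2,010.70 − $1,406.79 = $603.91.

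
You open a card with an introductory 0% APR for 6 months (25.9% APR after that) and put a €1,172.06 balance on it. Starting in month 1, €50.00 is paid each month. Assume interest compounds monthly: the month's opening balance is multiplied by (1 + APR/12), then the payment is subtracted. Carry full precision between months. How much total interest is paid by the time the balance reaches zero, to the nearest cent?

Promo months 1–6 at r₀ = 0%/12 = 0; months 7+ at r₁ = 25.9%/12 = 0.0215833.
After month 6 (no interest yet): B = €1,172.06 − 6·€50.00 = €872.06.
Then at r₁ with €50.00/mo: n₂ = −ln(1 − r₁·B/P)/ln(1+r₁) ≈ 22.12 → 23 more payments.
Total paid = 28·€50.00 + €5.97 = €1,405.97; interest = €1,405.97 − €1,172.06 = €233.91.

€233.91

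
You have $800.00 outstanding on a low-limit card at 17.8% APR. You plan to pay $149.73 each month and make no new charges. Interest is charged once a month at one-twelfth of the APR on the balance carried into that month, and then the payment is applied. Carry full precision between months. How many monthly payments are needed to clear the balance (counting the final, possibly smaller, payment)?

6 payments

Monthly rate r = 17.8%/12 = 1.48333% = 0.0148333.
Recurrence: B ← B·(1+r) − $149.73.
Month 1: interest $11.87; balance after payment $662.14.
Month 2: interest $9.82; balance after payment $522.23.
Month 3: interest $7.75; balance after payment $380.24.
Month 4: interest $5.64; balance after payment $236.16.
Month 5: interest $3.50; balance after payment $89.93.
Month 6: interest $1.33; balance after payment $0.00.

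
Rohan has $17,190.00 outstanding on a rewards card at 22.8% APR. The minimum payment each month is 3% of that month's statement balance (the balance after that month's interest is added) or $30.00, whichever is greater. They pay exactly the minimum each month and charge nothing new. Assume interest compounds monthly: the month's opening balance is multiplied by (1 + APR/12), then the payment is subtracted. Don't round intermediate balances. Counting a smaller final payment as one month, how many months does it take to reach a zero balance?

298 months

Monthly rate r = 22.8%/12 = 1.9% = 0.019.
While 3% of the post-interest balance exceeds $30.00, each month B ← (B·(1+r))·(1 − 0.03), i.e. B shrinks by the factor (1+r)·0.97 = 0.98843.
This holds for months 1–247. Entering month 248 the balance is $970.33; 3% of the post-interest balance is now below $30.00, so the flat $30.00 minimum applies from here.
From month 248 a fixed $30.00 at rate r clears $970.33 in 51 more payments. Total: 247 + 51 = 298 months.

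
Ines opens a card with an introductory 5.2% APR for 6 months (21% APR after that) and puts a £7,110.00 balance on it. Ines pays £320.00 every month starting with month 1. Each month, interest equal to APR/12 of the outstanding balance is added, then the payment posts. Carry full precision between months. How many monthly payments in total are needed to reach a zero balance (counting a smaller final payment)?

26 payments

Promo months 1–6 at r₀ = 5.2%/12 = 0.00433333; months 7+ at r₁ = 21%/12 = 0.0175.
After month 6: iterate B ← B·(1+r₀) − £320.00 for 6 months → £5,355.95.
Then at r₁ with £320.00/mo: n₂ = −ln(1 − r₁·B/P)/ln(1+r₁) ≈ 19.98 → 20 more payments.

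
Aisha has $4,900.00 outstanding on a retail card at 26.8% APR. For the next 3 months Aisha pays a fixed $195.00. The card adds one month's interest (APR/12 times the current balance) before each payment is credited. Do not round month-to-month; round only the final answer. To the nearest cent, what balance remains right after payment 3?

$4,637.52

Monthly rate r = 26.8%/12 = 2.23333% = 0.0223333.
Each month: B ← B·(1+r) − $195.00.
Month 1: interest $109.43; balance after payment $4,814.43.
Month 2: interest $107.52; balance after payment $4,726.96.
Month 3: interest $105.57; balance after payment $4,637.52.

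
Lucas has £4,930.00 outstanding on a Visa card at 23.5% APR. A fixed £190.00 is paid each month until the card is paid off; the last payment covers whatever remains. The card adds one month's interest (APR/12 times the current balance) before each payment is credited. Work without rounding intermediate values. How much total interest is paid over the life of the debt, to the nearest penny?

Monthly rate r = 23.5%/12 = 1.95833% = 0.0195833.
Payoff takes n = ⌈−ln(1 − rB₀/P)/ln(1+r)⌉ = ⌈36.586⌉ = 37 payments; the last is £111.81.
Total paid = 36·£190.00 + £111.81 = £6,951.81.
Total interest = total paid − principal = £6,951.81 − £4,930.00 = £2,021.81.

£2,021.81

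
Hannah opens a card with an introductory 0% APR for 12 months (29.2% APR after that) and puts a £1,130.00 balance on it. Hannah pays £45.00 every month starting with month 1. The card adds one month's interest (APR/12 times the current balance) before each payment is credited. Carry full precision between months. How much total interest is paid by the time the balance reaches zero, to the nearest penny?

Promo months 1–12 at r₀ = 0%/12 = 0; months 13+ at r₁ = 29.2%/12 = 0.0243333.
After month 12 (no interest yet): B = £1,130.00 − 12·£45.00 = £590.00.
Then at r₁ with £45.00/mo: n₂ = −ln(1 − r₁·B/P)/ln(1+r₁) ≈ 15.98 → 16 more payments.
Total paid = 27·£45.00 + £44.21 = £1,259.21; interest = £1,259.21 − £1,130.00 = £129.21.

£129.21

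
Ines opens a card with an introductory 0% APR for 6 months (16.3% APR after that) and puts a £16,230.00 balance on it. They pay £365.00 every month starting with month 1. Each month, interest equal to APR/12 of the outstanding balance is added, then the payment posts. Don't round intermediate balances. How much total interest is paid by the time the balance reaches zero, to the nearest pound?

£5,958

Promo months 1–6 at r₀ = 0%/12 = 0; months 7+ at r₁ = 16.3%/12 = 0.0135833.
After month 6 (no interest yet): B = £16,230.00 − 6·£365.00 = £14,040.00.
Then at r₁ with £365.00/mo: n₂ = −ln(1 − r₁·B/P)/ln(1+r₁) ≈ 54.79 → 55 more payments.
Total paid = 60·£365.00 + £287.55 = £22,187.55; interest = £22,187.55 − £16,230.00 = £5,957.55.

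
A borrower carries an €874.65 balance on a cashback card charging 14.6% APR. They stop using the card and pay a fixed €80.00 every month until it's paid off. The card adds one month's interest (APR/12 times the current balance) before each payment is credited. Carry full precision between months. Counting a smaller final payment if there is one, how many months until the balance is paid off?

Monthly rate r = 14.6%/12 = 1.21667% = 0.0121667.
Recurrence: B ← B·(1+r) − €80.00.
Month 1: interest €10.64; balance after payment €805.29.
Month 2: interest €9.80; balance after payment €735.09.
Closed form: n = −ln(1 − rB₀/P)/ln(1+r) = −ln(0.86698)/ln(1.01217) ≈ 11.803, so the balance reaches zero during payment 12.

12 months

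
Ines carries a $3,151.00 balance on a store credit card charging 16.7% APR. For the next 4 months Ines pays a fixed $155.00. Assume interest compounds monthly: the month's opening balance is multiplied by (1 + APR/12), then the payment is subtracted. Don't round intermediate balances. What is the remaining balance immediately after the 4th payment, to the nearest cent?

$2,697.04

Monthly rate r = 16.7%/12 = 1.39167% = 0.0139167.
Each month: B ← B·(1+r) − $155.00.
Month 1: interest $43.85; balance after payment $3,039.85.
Month 2: interest $42.30; balance after payment $2,927.16.
Month 3: interest $40.74; balance after payment $2,812.89.
Month 4: interest $39.15; balance after payment $2,697.04.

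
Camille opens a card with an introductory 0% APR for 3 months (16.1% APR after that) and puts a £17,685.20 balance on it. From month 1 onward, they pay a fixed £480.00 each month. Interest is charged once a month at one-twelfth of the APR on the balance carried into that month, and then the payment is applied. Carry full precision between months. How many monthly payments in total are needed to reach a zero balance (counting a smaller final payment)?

49 payments

Promo months 1–3 at r₀ = 0%/12 = 0; months 4+ at r₁ = 16.1%/12 = 0.0134167.
After month 3 (no interest yet): B = £17,685.20 − 3·£480.00 = £16,245.20.
Then at r₁ with £480.00/mo: n₂ = −ln(1 − r₁·B/P)/ln(1+r₁) ≈ 45.42 → 46 more payments.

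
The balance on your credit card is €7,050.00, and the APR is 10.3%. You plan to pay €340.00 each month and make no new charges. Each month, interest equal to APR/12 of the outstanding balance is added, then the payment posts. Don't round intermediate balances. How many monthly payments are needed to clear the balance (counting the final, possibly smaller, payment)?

Monthly rate r = 10.3%/12 = 0.858333% = 0.00858333.
Recurrence: B ← B·(1+r) − €340.00.
Month 1: interest €60.51; balance after payment €6,770.51.
Month 2: interest €58.11; balance after payment €6,488.63.
Closed form: n = −ln(1 − rB₀/P)/ln(1+r) = −ln(0.82202)/ln(1.00858) ≈ 22.931, so the balance reaches zero during payment 23.

23 payments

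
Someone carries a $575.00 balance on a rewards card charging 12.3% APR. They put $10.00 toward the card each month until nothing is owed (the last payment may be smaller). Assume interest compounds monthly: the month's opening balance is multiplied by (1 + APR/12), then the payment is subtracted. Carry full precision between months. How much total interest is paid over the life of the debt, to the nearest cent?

Monthly rate r = 12.3%/12 = 1.025% = 0.01025.
Payoff takes n = ⌈−ln(1 − rB₀/P)/ln(1+r)⌉ = ⌈87.281⌉ = 88 payments; the last is $2.82.
Total paid = 87·$10.00 + $2.82 = $872.82.
Total interest = total paid − principal = $872.82 − $575.00 = $297.82.

$297.82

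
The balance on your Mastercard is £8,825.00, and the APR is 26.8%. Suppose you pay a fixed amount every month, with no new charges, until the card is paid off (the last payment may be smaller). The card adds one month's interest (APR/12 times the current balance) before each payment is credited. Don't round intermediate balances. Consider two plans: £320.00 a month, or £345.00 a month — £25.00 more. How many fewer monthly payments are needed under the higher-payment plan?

Monthly rate r = 26.8%/12 = 2.23333% = 0.0223333.
At £320.00/mo: n = ⌈−ln(1 − rB₀/P)/ln(1+r)⌉ = 44 payments (last £103.86); total interest = total paid − £8,825.00 = £5,038.86.
At £345.00/mo: 39 payments (last £119.93); total interest £4,404.93.
Payments saved = 44 − 39 = 5.

5 fewer payments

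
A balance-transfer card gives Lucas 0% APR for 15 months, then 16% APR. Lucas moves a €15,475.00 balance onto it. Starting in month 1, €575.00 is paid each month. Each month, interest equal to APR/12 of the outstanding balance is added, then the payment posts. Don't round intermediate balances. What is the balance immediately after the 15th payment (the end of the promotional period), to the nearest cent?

€6,850.00

Promo months 1–15 at r₀ = 0%/12 = 0; months 16+ at r₁ = 16%/12 = 0.0133333.
After month 15 (no interest yet): B = €15,475.00 − 15·€575.00 = €6,850.00.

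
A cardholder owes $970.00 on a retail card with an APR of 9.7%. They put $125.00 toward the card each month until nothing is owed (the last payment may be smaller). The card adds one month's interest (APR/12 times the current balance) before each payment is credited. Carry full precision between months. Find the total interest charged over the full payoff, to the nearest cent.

Monthly rate r = 9.7%/12 = 0.808333% = 0.00808333.
Payoff takes n = ⌈−ln(1 − rB₀/P)/ln(1+r)⌉ = ⌈8.046⌉ = 9 payments; the last is $5.82.
Total paid = 8·$125.00 + $5.82 = $1,005.82.
Total interest = total paid − principal = $1,005.82 − $970.00 = $35.82.

$35.82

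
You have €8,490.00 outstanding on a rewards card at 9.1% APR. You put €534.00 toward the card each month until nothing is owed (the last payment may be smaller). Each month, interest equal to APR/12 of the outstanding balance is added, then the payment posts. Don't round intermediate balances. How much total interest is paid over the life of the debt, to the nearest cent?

Monthly rate r = 9.1%/12 = 0.758333% = 0.00758333.
Payoff takes n = ⌈−ln(1 − rB₀/P)/ln(1+r)⌉ = ⌈17.006⌉ = 18 payments; the last is €3.33.
Total paid = 17·€534.00 + €3.33 = €9,081.33.
Total interest = total paid − principal = €9,081.33 − €8,490.00 = €591.33.

€591.33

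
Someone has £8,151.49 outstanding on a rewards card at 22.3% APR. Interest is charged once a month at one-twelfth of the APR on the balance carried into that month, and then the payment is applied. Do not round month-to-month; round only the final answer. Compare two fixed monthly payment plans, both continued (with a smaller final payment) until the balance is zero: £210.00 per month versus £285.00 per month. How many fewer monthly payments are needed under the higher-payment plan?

Monthly rate r = 22.3%/12 = 1.85833% = 0.0185833.
At £210.00/mo: n = ⌈−ln(1 − rB₀/P)/ln(1+r)⌉ = 70 payments (last £83.60); total interest = total paid − £8,151.49 = £6,422.11.
At £285.00/mo: 42 payments (last £51.90); total interest £3,585.41.
Payments saved = 70 − 42 = 28.

28 fewer payments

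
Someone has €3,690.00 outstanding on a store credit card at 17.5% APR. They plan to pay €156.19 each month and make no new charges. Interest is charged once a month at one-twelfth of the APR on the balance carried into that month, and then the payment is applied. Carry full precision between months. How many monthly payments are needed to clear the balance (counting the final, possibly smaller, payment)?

Monthly rate r = 17.5%/12 = 1.45833% = 0.0145833.
Recurrence: B ← B·(1+r) − €156.19.
Month 1: interest €53.81; balance after payment €3,587.62.
Month 2: interest €52.32; balance after payment €3,483.75.
Closed form: n = −ln(1 − rB₀/P)/ln(1+r) = −ln(0.65547)/ln(1.01458) ≈ 29.176, so the balance reaches zero during payment 30.

30 months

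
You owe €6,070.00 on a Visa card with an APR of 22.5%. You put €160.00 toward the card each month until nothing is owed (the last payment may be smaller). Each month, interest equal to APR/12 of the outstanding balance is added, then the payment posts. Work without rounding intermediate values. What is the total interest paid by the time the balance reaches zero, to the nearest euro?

Monthly rate r = 22.5%/12 = 1.875% = 0.01875.
Payoff takes n = ⌈−ln(1 − rB₀/P)/ln(1+r)⌉ = ⌈66.884⌉ = 67 payments; the last is €141.61.
Total paid = 66·€160.00 + €141.61 = €10,701.61.
Total interest = total paid − principal = €10,701.61 − €6,070.00 = €4,631.61.

€4,632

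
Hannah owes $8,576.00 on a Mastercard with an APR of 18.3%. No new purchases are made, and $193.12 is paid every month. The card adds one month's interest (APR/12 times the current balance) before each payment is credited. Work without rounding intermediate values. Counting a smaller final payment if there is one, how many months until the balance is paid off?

75 months

Monthly rate r = 18.3%/12 = 1.525% = 0.01525.
Recurrence: B ← B·(1+r) − $193.12.
Month 1: interest $130.78; balance after payment $8,513.66.
Month 2: interest $129.83; balance after payment $8,450.38.
Closed form: n = −ln(1 − rB₀/P)/ln(1+r) = −ln(0.32278)/ln(1.01525) ≈ 74.713, so the balance reaches zero during payment 75.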